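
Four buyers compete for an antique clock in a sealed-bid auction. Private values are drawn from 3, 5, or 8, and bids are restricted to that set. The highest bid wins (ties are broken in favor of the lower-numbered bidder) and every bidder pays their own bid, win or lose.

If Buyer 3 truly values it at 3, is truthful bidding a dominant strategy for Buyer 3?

Consider the case where Buyer 1 bids 3, Buyer 2 bids 3 and Buyer 4 bids 3.
Truthful bid 3: loses but pays 3, utility -3.
Bid 5 instead: wins, pays 5, utility 3 - 5 = -2.
Since -2 > -3, bidding 5 is strictly better here, so truthful bidding is not dominant.

No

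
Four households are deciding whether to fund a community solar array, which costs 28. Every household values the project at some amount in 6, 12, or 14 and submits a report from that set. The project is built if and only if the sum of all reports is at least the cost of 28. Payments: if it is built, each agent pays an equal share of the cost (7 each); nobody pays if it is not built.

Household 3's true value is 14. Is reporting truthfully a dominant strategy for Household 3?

Yes

Check each profile of the others' reports and compare truth against every alternative report.
Others report (6, 6, 6): truth gives 7, best alternative gives 7.
Others report (6, 6, 12): truth gives 7, best alternative gives 7.
Others report (6, 6, 14): truth gives 7, best alternative gives 7.
Others report (6, 12, 6): truth gives 7, best alternative gives 7.
Others report (6, 12, 12): truth gives 7, best alternative gives 7.
Others report (6, 12, 14): truth gives 7, best alternative gives 7.
(Remaining 21 profiles checked similarly; truth is weakly best in each.)
In every case the truthful report is at least as good as any alternative, so it is a dominant strategy.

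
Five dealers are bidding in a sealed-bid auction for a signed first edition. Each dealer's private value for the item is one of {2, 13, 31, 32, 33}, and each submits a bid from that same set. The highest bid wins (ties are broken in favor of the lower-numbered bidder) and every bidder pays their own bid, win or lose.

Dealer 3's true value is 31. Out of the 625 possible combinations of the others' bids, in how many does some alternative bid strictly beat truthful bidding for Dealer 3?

593

Others bid (2, 2, 2, 2): truth gives 0; bid 13 gives 18 > 0. Violating.
Others bid (2, 2, 2, 13): truth gives 0; bid 13 gives 18 > 0. Violating.
Others bid (2, 2, 2, 32): truth gives -31; bid 32 gives -1 > -31. Violating.
Others bid (2, 2, 2, 33): truth gives -31; bid 2 gives -2 > -31. Violating.
Others bid (2, 2, 2, 31): truth gives 0; no alternative beats it.
Others bid (2, 2, 13, 31): truth gives 0; no alternative beats it.
(Checking all 625 profiles: 593 have a profitable deviation, 32 do not.)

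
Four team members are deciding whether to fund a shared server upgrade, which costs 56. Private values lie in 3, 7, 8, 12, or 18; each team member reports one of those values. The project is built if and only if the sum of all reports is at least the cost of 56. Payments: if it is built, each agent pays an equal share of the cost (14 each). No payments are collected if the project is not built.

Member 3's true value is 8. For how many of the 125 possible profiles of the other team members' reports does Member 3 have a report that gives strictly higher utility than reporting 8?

Others report (12, 18, 18): truth gives -6; report 3 gives 0 > -6. Violating.
Others report (18, 12, 18): truth gives -6; report 3 gives 0 > -6. Violating.
Others report (18, 18, 12): truth gives -6; report 3 gives 0 > -6. Violating.
Others report (3, 3, 3): truth gives 0; no alternative beats it.
Others report (3, 3, 7): truth gives 0; no alternative beats it.
(Checking all 125 profiles: 3 have a profitable deviation, 122 do not.)

3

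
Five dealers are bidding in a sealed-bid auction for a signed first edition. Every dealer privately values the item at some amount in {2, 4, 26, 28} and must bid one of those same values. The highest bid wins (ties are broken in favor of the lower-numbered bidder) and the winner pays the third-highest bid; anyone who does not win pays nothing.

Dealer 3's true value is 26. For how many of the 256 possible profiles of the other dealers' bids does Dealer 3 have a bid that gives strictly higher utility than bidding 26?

Others bid (2, 2, 2, 28): truth gives 0; bid 28 gives 24 > 0. Violating.
Others bid (2, 2, 4, 28): truth gives 0; bid 28 gives 22 > 0. Violating.
Others bid (2, 2, 28, 2): truth gives 0; bid 28 gives 24 > 0. Violating.
Others bid (2, 2, 28, 4): truth gives 0; bid 28 gives 22 > 0. Violating.
Others bid (2, 2, 2, 2): truth gives 24; no alternative beats it.
Others bid (2, 2, 2, 4): truth gives 24; no alternative beats it.
(Checking all 256 profiles: 32 have a profitable deviation, 224 do not.)

32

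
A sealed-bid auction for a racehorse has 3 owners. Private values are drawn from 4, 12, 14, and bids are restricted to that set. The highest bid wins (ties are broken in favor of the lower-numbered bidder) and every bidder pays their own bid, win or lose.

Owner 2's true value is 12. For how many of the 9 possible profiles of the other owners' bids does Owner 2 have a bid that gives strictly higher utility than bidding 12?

Others bid (4, 14): truth gives -12; bid 14 gives -2 > -12. Violating.
Others bid (12, 4): truth gives -12; bid 14 gives -2 > -12. Violating.
Others bid (12, 12): truth gives -12; bid 14 gives -2 > -12. Violating.
Others bid (12, 14): truth gives -12; bid 14 gives -2 > -12. Violating.
Others bid (4, 4): truth gives 0; no alternative beats it.
Others bid (4, 12): truth gives 0; no alternative beats it.
(Checking all 9 profiles: 7 have a profitable deviation, 2 do not.)

7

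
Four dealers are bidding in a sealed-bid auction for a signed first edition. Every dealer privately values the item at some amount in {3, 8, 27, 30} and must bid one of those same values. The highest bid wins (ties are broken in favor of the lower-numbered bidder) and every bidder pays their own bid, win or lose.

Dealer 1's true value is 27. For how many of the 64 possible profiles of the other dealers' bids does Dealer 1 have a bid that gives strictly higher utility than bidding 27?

45

Others bid (3, 3, 3): truth gives 0; bid 3 gives 24 > 0. Violating.
Others bid (3, 3, 8): truth gives 0; bid 8 gives 19 > 0. Violating.
Others bid (3, 3, 30): truth gives -27; bid 3 gives -3 > -27. Violating.
Others bid (3, 8, 3): truth gives 0; bid 8 gives 19 > 0. Violating.
Others bid (3, 3, 27): truth gives 0; no alternative beats it.
Others bid (3, 8, 27): truth gives 0; no alternative beats it.
(Checking all 64 profiles: 45 have a profitable deviation, 19 do not.)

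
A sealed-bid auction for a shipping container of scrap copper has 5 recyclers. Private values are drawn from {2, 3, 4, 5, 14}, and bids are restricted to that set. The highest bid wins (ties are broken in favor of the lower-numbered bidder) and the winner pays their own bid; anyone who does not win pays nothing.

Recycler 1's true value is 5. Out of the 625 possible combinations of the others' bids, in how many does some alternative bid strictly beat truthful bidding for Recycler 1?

Others bid (2, 2, 2, 2): truth gives 0; bid 2 gives 3 > 0. Violating.
Others bid (2, 2, 2, 3): truth gives 0; bid 3 gives 2 > 0. Violating.
Others bid (2, 2, 2, 4): truth gives 0; bid 4 gives 1 > 0. Violating.
Others bid (2, 2, 3, 2): truth gives 0; bid 3 gives 2 > 0. Violating.
Others bid (2, 2, 2, 5): truth gives 0; no alternative beats it.
Others bid (2, 2, 2, 14): truth gives 0; no alternative beats it.
(Checking all 625 profiles: 81 have a profitable deviation, 544 do not.)

81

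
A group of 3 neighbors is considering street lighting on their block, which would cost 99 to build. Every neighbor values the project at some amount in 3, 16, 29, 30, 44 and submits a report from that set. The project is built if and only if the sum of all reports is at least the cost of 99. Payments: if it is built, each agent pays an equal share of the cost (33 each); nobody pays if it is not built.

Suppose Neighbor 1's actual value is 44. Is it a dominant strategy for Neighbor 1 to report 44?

Yes

Check each profile of the others' reports and compare truth against every alternative report.
Others report (16, 44): truth gives 11, best alternative gives 0.
Others report (29, 29): truth gives 11, best alternative gives 0.
Others report (29, 30): truth gives 11, best alternative gives 0.
Others report (30, 29): truth gives 11, best alternative gives 0.
Others report (30, 30): truth gives 11, best alternative gives 0.
Others report (44, 16): truth gives 11, best alternative gives 0.
(Remaining 19 profiles checked similarly; truth is weakly best in each.)
In every case the truthful report is at least as good as any alternative, so it is a dominant strategy.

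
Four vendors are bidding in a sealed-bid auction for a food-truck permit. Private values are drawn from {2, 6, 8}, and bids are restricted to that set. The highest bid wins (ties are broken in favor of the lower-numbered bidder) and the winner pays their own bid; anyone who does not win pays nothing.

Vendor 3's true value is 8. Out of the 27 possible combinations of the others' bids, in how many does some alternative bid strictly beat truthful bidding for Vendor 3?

Others bid (2, 2, 2): truth gives 0; bid 6 gives 2 > 0. Violating.
Others bid (2, 2, 6): truth gives 0; bid 6 gives 2 > 0. Violating.
Others bid (2, 2, 8): truth gives 0; no alternative beats it.
Others bid (2, 6, 2): truth gives 0; no alternative beats it.
(Checking all 27 profiles: 2 have a profitable deviation, 25 do not.)

2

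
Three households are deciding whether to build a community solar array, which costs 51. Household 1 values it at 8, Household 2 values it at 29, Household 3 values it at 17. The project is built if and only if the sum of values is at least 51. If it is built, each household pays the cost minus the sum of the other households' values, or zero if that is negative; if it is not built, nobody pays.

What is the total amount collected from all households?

Total value 54 ≥ cost 51, so it is built.
Household 1: others sum to 46; max(0, 51 - 46) = 5.
Household 2: others sum to 25; max(0, 51 - 25) = 26.
Household 3: others sum to 37; max(0, 51 - 37) = 14.
Total collected = 5 + 26 + 14 = 45.

45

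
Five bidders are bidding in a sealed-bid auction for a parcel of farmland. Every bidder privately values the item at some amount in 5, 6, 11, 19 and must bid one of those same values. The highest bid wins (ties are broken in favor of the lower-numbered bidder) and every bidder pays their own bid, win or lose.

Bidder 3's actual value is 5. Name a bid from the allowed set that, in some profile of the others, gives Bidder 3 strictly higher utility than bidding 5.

6

Suppose Bidder 1 bids 5, Bidder 2 bids 5, Bidder 4 bids 5 and Bidder 5 bids 5.
Bid 5: loses but pays 5, utility -5.
Bid 6: wins, pays 6, utility 5 - 6 = -1.
So bidding 6 beats truth here (-1 > -5).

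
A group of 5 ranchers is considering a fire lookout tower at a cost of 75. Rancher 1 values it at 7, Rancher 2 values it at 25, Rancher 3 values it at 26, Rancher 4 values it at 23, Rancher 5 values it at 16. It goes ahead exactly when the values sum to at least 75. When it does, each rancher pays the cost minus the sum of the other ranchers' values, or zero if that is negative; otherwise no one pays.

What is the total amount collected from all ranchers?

Total value 97 ≥ cost 75, so it is built.
Rancher 1: others sum to 90; max(0, 75 - 90) = 0.
Rancher 2: others sum to 72; max(0, 75 - 72) = 3.
Rancher 3: others sum to 71; max(0, 75 - 71) = 4.
Rancher 4: others sum to 74; max(0, 75 - 74) = 1.
Rancher 5: others sum to 81; max(0, 75 - 81) = 0.
Total collected = 0 + 3 + 4 + 1 + 0 = 8.

8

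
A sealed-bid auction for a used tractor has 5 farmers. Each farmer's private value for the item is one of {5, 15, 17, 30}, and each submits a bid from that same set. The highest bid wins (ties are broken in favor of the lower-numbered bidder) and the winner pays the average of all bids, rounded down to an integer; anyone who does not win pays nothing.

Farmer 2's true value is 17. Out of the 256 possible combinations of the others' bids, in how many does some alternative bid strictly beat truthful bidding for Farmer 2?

Others bid (5, 5, 5, 30): truth gives 0; bid 30 gives 2 > 0. Violating.
Others bid (5, 5, 30, 5): truth gives 0; bid 30 gives 2 > 0. Violating.
Others bid (5, 30, 5, 5): truth gives 0; bid 30 gives 2 > 0. Violating.
Others bid (17, 5, 5, 5): truth gives 0; bid 30 gives 5 > 0. Violating.
Others bid (5, 5, 5, 5): truth gives 10; no alternative beats it.
Others bid (5, 5, 5, 15): truth gives 8; no alternative beats it.
(Checking all 256 profiles: 19 have a profitable deviation, 237 do not.)

19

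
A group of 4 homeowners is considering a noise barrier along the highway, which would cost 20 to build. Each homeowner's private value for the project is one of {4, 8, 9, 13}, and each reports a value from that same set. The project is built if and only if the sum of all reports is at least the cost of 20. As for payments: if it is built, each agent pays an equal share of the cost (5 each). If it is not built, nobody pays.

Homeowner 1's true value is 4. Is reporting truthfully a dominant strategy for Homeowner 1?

Yes

Check each profile of the others' reports and compare truth against every alternative report.
Others report (4, 4, 4): truth gives 0, best alternative gives -1.
Others report (4, 4, 8): truth gives -1, best alternative gives -1.
Others report (4, 4, 9): truth gives -1, best alternative gives -1.
Others report (4, 4, 13): truth gives -1, best alternative gives -1.
Others report (4, 8, 4): truth gives -1, best alternative gives -1.
Others report (4, 8, 8): truth gives -1, best alternative gives -1.
(Remaining 58 profiles checked similarly; truth is weakly best in each.)
In every case the truthful report is at least as good as any alternative, so it is a dominant strategy.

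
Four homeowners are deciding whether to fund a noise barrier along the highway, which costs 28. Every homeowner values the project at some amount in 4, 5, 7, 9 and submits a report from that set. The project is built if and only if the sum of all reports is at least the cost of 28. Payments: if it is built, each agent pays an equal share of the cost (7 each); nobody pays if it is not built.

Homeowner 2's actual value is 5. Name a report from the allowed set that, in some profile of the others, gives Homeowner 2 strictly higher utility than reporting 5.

Suppose Homeowner 1 reports 5, Homeowner 3 reports 9 and Homeowner 4 reports 9.
Report 5: project built, pays 7, utility 5 - 7 = -2.
Report 4: project not built, utility 0.
So reporting 4 beats truth here (0 > -2).

4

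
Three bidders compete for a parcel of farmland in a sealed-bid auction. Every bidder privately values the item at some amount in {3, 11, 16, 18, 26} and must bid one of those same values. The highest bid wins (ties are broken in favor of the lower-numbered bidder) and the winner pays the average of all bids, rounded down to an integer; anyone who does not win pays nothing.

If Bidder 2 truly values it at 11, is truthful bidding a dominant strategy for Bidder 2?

Consider the case where Bidder 1 bids 11 and Bidder 3 bids 3.
Truthful bid 11: loses, pays 0, utility 0.
Bid 16 instead: wins, pays 10, utility 11 - 10 = 1.
Since 1 > 0, bidding 16 is strictly better here, so truthful bidding is not dominant.

No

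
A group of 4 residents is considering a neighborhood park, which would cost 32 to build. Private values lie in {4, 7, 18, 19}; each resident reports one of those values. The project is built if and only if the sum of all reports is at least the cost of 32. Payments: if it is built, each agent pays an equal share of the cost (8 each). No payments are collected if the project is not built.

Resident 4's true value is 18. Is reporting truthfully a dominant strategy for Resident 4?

Yes

Check each profile of the others' reports and compare truth against every alternative report.
Others report (4, 4, 7): truth gives 10, best alternative gives 10.
Others report (4, 4, 18): truth gives 10, best alternative gives 10.
Others report (4, 4, 19): truth gives 10, best alternative gives 10.
Others report (4, 7, 4): truth gives 10, best alternative gives 10.
Others report (4, 7, 7): truth gives 10, best alternative gives 10.
Others report (4, 7, 18): truth gives 10, best alternative gives 10.
(Remaining 58 profiles checked similarly; truth is weakly best in each.)
In every case the truthful report is at least as good as any alternative, so it is a dominant strategy.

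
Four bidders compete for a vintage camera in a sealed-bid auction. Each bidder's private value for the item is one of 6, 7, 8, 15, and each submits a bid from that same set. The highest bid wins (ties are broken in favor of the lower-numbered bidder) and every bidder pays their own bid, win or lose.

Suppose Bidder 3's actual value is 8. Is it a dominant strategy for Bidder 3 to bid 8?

No

Consider the case where Bidder 1 bids 6, Bidder 2 bids 6 and Bidder 4 bids 6.
Truthful bid 8: wins, pays 8, utility 8 - 8 = 0.
Bid 7 instead: wins, pays 7, utility 8 - 7 = 1.
Since 1 > 0, bidding 7 is strictly better here, so truthful bidding is not dominant.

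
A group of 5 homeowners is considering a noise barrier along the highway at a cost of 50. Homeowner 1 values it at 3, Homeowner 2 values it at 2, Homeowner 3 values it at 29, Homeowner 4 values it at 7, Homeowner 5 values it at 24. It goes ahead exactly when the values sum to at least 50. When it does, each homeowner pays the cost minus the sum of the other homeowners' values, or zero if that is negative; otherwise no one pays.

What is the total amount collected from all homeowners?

Total value 65 ≥ cost 50, so it is built.
Homeowner 1: others sum to 62; max(0, 50 - 62) = 0.
Homeowner 2: others sum to 63; max(0, 50 - 63) = 0.
Homeowner 3: others sum to 36; max(0, 50 - 36) = 14.
Homeowner 4: others sum to 58; max(0, 50 - 58) = 0.
Homeowner 5: others sum to 41; max(0, 50 - 41) = 9.
Total collected = 0 + 0 + 14 + 0 + 9 = 23.

23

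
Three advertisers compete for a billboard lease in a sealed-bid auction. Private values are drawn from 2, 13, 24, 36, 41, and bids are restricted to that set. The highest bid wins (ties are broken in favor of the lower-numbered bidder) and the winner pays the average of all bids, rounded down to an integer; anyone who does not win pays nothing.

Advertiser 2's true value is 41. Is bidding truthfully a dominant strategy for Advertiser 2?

Consider the case where Advertiser 1 bids 2 and Advertiser 3 bids 2.
Truthful bid 41: wins, pays 15, utility 41 - 15 = 26.
Bid 13 instead: wins, pays 5, utility 41 - 5 = 36.
Since 36 > 26, bidding 13 is strictly better here, so truthful bidding is not dominant.

No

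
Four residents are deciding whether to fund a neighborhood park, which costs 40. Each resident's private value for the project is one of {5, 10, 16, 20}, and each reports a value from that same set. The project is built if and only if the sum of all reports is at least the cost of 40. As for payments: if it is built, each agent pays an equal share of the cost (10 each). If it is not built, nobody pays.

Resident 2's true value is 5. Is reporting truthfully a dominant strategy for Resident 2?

Check each profile of the others' reports and compare truth against every alternative report.
Others report (5, 5, 20): truth gives 0, best alternative gives -5.
Others report (5, 10, 16): truth gives 0, best alternative gives -5.
Others report (5, 16, 10): truth gives 0, best alternative gives -5.
Others report (5, 20, 5): truth gives 0, best alternative gives -5.
Others report (10, 5, 16): truth gives 0, best alternative gives -5.
Others report (10, 10, 10): truth gives 0, best alternative gives -5.
(Remaining 58 profiles checked similarly; truth is weakly best in each.)
In every case the truthful report is at least as good as any alternative, so it is a dominant strategy.

Yes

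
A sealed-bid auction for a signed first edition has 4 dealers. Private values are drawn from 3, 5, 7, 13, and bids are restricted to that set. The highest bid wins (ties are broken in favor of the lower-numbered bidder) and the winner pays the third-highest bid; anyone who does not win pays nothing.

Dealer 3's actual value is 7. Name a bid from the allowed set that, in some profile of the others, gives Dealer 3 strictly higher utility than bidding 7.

13

Suppose Dealer 1 bids 3, Dealer 2 bids 3 and Dealer 4 bids 13.
Bid 7: loses, pays 0, utility 0.
Bid 13: wins, pays 3, utility 7 - 3 = 4.
So bidding 13 beats truth here (4 > 0).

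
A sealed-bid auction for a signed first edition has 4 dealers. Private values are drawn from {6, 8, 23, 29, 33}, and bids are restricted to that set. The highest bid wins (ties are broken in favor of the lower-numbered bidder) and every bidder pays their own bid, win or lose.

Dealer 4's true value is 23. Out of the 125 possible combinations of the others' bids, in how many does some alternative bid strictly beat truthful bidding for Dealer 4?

Others bid (6, 6, 6): truth gives 0; bid 8 gives 15 > 0. Violating.
Others bid (6, 6, 23): truth gives -23; bid 6 gives -6 > -23. Violating.
Others bid (6, 6, 29): truth gives -23; bid 6 gives -6 > -23. Violating.
Others bid (6, 6, 33): truth gives -23; bid 6 gives -6 > -23. Violating.
Others bid (6, 6, 8): truth gives 0; no alternative beats it.
Others bid (6, 8, 6): truth gives 0; no alternative beats it.
(Checking all 125 profiles: 118 have a profitable deviation, 7 do not.)

118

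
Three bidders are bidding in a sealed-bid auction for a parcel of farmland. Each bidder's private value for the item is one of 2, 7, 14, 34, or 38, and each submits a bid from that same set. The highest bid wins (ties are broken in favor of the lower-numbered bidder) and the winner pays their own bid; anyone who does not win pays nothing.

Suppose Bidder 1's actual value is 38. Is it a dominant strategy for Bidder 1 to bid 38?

No

Consider the case where Bidder 2 bids 2 and Bidder 3 bids 2.
Truthful bid 38: wins, pays 38, utility 38 - 38 = 0.
Bid 2 instead: wins, pays 2, utility 38 - 2 = 36.
Since 36 > 0, bidding 2 is strictly better here, so truthful bidding is not dominant.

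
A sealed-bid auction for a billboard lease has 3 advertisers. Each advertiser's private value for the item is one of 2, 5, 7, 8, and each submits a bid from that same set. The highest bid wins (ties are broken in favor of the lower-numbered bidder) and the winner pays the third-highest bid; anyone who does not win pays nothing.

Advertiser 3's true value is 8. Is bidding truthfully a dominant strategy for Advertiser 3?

Check each profile of the others' bids and compare truth against every alternative bid.
Others bid (2, 7): truth gives 6, best alternative gives 0.
Others bid (7, 2): truth gives 6, best alternative gives 0.
Others bid (5, 7): truth gives 3, best alternative gives 0.
Others bid (7, 5): truth gives 3, best alternative gives 0.
Others bid (7, 7): truth gives 1, best alternative gives 0.
Others bid (2, 2): truth gives 6, best alternative gives 6.
(Remaining 10 profiles checked similarly; truth is weakly best in each.)
In every case the truthful bid is at least as good as any alternative, so it is a dominant strategy.

Yes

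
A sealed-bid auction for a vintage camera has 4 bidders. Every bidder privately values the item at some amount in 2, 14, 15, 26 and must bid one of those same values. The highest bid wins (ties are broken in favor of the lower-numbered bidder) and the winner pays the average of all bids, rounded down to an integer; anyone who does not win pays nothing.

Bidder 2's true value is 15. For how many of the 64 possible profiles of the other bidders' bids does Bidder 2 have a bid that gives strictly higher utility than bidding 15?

7

Others bid (2, 2, 26): truth gives 0; bid 26 gives 1 > 0. Violating.
Others bid (2, 26, 2): truth gives 0; bid 26 gives 1 > 0. Violating.
Others bid (15, 2, 2): truth gives 0; bid 26 gives 4 > 0. Violating.
Others bid (15, 2, 14): truth gives 0; bid 26 gives 1 > 0. Violating.
Others bid (2, 2, 2): truth gives 10; no alternative beats it.
Others bid (2, 2, 14): truth gives 7; no alternative beats it.
(Checking all 64 profiles: 7 have a profitable deviation, 57 do not.)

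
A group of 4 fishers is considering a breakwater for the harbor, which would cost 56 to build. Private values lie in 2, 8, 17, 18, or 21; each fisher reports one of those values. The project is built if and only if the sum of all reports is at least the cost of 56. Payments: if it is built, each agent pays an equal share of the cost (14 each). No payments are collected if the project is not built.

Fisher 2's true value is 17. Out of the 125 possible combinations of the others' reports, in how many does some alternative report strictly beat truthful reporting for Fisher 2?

15

Others report (2, 17, 17): truth gives 0; report 21 gives 3 > 0. Violating.
Others report (2, 17, 18): truth gives 0; report 21 gives 3 > 0. Violating.
Others report (2, 18, 17): truth gives 0; report 21 gives 3 > 0. Violating.
Others report (2, 18, 18): truth gives 0; report 18 gives 3 > 0. Violating.
Others report (2, 2, 2): truth gives 0; no alternative beats it.
Others report (2, 2, 8): truth gives 0; no alternative beats it.
(Checking all 125 profiles: 15 have a profitable deviation, 110 do not.)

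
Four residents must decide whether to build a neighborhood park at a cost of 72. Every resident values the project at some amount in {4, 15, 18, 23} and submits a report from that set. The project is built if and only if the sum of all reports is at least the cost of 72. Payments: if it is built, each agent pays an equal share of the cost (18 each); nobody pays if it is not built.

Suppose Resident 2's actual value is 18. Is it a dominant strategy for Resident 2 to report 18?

Yes

Check each profile of the others' reports and compare truth against every alternative report.
Others report (4, 4, 4): truth gives 0, best alternative gives 0.
Others report (4, 4, 15): truth gives 0, best alternative gives 0.
Others report (4, 4, 18): truth gives 0, best alternative gives 0.
Others report (4, 4, 23): truth gives 0, best alternative gives 0.
Others report (4, 15, 4): truth gives 0, best alternative gives 0.
Others report (4, 15, 15): truth gives 0, best alternative gives 0.
(Remaining 58 profiles checked similarly; truth is weakly best in each.)
In every case the truthful report is at least as good as any alternative, so it is a dominant strategy.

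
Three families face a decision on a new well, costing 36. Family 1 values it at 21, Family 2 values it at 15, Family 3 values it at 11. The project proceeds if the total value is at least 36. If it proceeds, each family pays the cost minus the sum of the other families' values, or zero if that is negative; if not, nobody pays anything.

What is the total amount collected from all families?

Total value 47 ≥ cost 36, so it is built.
Family 1: others sum to 26; max(0, 36 - 26) = 10.
Family 2: others sum to 32; max(0, 36 - 32) = 4.
Family 3: others sum to 36; max(0, 36 - 36) = 0.
Total collected = 10 + 4 + 0 = 14.

14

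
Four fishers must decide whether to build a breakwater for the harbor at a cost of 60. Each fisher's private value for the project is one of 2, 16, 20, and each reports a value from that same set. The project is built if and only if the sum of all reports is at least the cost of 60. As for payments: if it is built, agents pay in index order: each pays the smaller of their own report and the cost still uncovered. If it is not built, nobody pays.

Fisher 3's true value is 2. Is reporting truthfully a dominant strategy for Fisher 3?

Check each profile of the others' reports and compare truth against every alternative report.
Others report (16, 16, 16): truth gives 0, best alternative gives -14.
Others report (16, 16, 20): truth gives 0, best alternative gives -14.
Others report (16, 20, 16): truth gives 0, best alternative gives -14.
Others report (16, 20, 20): truth gives 0, best alternative gives -14.
Others report (20, 16, 16): truth gives 0, best alternative gives -14.
Others report (20, 16, 20): truth gives 0, best alternative gives -14.
(Remaining 21 profiles checked similarly; truth is weakly best in each.)
In every case the truthful report is at least as good as any alternative, so it is a dominant strategy.

Yes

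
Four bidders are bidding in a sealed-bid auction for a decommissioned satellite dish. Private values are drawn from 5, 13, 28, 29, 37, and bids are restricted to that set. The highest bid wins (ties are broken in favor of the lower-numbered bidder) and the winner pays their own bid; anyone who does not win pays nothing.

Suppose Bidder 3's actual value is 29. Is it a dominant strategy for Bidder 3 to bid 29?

No

Consider the case where Bidder 1 bids 5, Bidder 2 bids 5 and Bidder 4 bids 5.
Truthful bid 29: wins, pays 29, utility 29 - 29 = 0.
Bid 13 instead: wins, pays 13, utility 29 - 13 = 16.
Since 16 > 0, bidding 13 is strictly better here, so truthful bidding is not dominant.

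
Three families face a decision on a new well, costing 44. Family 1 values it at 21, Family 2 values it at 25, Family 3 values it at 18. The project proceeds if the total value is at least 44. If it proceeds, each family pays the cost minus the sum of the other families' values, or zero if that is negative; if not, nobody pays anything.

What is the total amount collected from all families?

Total value 64 ≥ cost 44, so it is built.
Family 1: others sum to 43; max(0, 44 - 43) = 1.
Family 2: others sum to 39; max(0, 44 - 39) = 5.
Family 3: others sum to 46; max(0, 44 - 46) = 0.
Total collected = 1 + 5 + 0 = 6.

6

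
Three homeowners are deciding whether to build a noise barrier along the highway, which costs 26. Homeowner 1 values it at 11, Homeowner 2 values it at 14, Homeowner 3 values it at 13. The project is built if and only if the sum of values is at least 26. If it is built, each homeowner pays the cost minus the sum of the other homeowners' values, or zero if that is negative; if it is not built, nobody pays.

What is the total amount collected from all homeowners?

3

Total value 38 ≥ cost 26, so it is built.
Homeowner 1: others sum to 27; max(0, 26 - 27) = 0.
Homeowner 2: others sum to 24; max(0, 26 - 24) = 2.
Homeowner 3: others sum to 25; max(0, 26 - 25) = 1.
Total collected = 0 + 2 + 1 = 3.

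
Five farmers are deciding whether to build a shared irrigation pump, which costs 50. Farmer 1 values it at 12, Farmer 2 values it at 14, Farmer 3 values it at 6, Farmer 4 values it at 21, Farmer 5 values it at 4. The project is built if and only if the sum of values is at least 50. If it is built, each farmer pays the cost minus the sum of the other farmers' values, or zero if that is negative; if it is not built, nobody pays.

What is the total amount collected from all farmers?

26

Total value 57 ≥ cost 50, so it is built.
Farmer 1: others sum to 45; max(0, 50 - 45) = 5.
Farmer 2: others sum to 43; max(0, 50 - 43) = 7.
Farmer 3: others sum to 51; max(0, 50 - 51) = 0.
Farmer 4: others sum to 36; max(0, 50 - 36) = 14.
Farmer 5: others sum to 53; max(0, 50 - 53) = 0.
Total collected = 5 + 7 + 0 + 14 + 0 = 26.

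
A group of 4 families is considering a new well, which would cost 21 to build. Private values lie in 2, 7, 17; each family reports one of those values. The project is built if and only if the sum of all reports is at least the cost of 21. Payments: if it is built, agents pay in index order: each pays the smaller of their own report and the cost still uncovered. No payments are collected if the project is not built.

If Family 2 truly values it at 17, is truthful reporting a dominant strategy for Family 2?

Consider the case where Family 1 reports 2, Family 3 reports 2 and Family 4 reports 17.
Truthful report 17: project built, pays 17, utility 17 - 17 = 0.
Report 2 instead: project built, pays 2, utility 17 - 2 = 15.
Since 15 > 0, reporting 2 is strictly better here, so truthful reporting is not dominant.

No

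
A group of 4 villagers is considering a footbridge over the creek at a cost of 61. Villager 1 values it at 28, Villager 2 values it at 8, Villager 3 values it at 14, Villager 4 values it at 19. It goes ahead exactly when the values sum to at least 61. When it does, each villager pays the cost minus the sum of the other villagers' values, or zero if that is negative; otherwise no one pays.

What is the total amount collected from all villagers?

Total value 69 ≥ cost 61, so it is built.
Villager 1: others sum to 41; max(0, 61 - 41) = 20.
Villager 2: others sum to 61; max(0, 61 - 61) = 0.
Villager 3: others sum to 55; max(0, 61 - 55) = 6.
Villager 4: others sum to 50; max(0, 61 - 50) = 11.
Total collected = 20 + 0 + 6 + 11 = 37.

37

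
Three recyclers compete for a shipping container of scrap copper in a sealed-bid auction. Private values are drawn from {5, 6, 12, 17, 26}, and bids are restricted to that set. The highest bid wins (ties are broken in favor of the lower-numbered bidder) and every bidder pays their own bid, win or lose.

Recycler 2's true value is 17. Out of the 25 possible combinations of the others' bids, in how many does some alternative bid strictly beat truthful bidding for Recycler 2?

Others bid (5, 5): truth gives 0; bid 6 gives 11 > 0. Violating.
Others bid (5, 6): truth gives 0; bid 6 gives 11 > 0. Violating.
Others bid (5, 12): truth gives 0; bid 12 gives 5 > 0. Violating.
Others bid (5, 26): truth gives -17; bid 5 gives -5 > -17. Violating.
Others bid (5, 17): truth gives 0; no alternative beats it.
Others bid (6, 17): truth gives 0; no alternative beats it.
(Checking all 25 profiles: 19 have a profitable deviation, 6 do not.)

19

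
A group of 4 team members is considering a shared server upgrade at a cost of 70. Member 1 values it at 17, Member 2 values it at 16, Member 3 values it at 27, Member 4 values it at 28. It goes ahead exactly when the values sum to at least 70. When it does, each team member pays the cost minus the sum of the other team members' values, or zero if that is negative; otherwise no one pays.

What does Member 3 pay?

9

Total value 88 ≥ cost 70, so the project is built.
The other team members' values sum to 61.
Cost minus that sum is 70 - 61 = 9.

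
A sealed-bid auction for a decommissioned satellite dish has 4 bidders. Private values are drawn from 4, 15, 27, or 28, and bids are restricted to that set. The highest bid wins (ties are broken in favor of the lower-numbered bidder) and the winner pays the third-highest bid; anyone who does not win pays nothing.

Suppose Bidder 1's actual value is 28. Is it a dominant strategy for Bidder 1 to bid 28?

Yes

Check each profile of the others' bids and compare truth against every alternative bid.
Others bid (4, 4, 28): truth gives 24, best alternative gives 0.
Others bid (4, 28, 4): truth gives 24, best alternative gives 0.
Others bid (28, 4, 4): truth gives 24, best alternative gives 0.
Others bid (4, 15, 28): truth gives 13, best alternative gives 0.
Others bid (4, 28, 15): truth gives 13, best alternative gives 0.
Others bid (15, 4, 28): truth gives 13, best alternative gives 0.
(Remaining 58 profiles checked similarly; truth is weakly best in each.)
In every case the truthful bid is at least as good as any alternative, so it is a dominant strategy.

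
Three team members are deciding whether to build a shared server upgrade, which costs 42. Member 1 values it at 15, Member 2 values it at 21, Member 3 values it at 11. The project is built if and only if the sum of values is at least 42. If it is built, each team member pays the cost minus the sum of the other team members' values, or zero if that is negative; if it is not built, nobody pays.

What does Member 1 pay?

10

Total value 47 ≥ cost 42, so the project is built.
The other team members' values sum to 32.
Cost minus that sum is 42 - 32 = 10.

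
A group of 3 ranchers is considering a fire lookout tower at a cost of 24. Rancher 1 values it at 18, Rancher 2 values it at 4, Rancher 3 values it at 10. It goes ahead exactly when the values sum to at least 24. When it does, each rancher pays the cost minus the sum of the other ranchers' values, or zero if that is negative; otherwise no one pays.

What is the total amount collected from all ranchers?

Total value 32 ≥ cost 24, so it is built.
Rancher 1: others sum to 14; max(0, 24 - 14) = 10.
Rancher 2: others sum to 28; max(0, 24 - 28) = 0.
Rancher 3: others sum to 22; max(0, 24 - 22) = 2.
Total collected = 10 + 0 + 2 = 12.

12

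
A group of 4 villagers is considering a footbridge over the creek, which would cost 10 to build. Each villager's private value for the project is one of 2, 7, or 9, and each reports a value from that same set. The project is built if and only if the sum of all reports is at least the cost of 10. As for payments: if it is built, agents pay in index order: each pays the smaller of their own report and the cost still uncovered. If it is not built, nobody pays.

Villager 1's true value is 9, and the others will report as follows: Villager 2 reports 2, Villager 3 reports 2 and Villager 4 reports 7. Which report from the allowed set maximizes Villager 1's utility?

2

Report 2: project built, pays 2, utility 9 - 2 = 7.
Report 7: project built, pays 7, utility 9 - 7 = 2.
Report 9: project built, pays 9, utility 9 - 9 = 0.
The best choice is 2 with utility 7.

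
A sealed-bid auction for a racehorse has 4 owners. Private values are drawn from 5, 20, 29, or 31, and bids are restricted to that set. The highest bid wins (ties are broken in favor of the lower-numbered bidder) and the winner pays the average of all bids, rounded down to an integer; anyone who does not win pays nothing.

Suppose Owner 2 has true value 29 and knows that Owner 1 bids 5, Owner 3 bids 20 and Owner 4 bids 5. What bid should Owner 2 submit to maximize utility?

Bid 5: loses, pays 0, utility 0.
Bid 20: wins, pays 12, utility 29 - 12 = 17.
Bid 29: wins, pays 14, utility 29 - 14 = 15.
Bid 31: wins, pays 15, utility 29 - 15 = 14.
The best choice is 20 with utility 17.

20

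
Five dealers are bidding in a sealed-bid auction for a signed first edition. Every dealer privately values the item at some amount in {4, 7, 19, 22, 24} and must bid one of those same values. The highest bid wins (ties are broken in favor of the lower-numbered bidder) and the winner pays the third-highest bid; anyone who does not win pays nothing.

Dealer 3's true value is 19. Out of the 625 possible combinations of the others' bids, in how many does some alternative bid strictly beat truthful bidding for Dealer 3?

64

Others bid (4, 4, 4, 22): truth gives 0; bid 22 gives 15 > 0. Violating.
Others bid (4, 4, 4, 24): truth gives 0; bid 24 gives 15 > 0. Violating.
Others bid (4, 4, 7, 22): truth gives 0; bid 22 gives 12 > 0. Violating.
Others bid (4, 4, 7, 24): truth gives 0; bid 24 gives 12 > 0. Violating.
Others bid (4, 4, 4, 4): truth gives 15; no alternative beats it.
Others bid (4, 4, 4, 7): truth gives 15; no alternative beats it.
(Checking all 625 profiles: 64 have a profitable deviation, 561 do not.)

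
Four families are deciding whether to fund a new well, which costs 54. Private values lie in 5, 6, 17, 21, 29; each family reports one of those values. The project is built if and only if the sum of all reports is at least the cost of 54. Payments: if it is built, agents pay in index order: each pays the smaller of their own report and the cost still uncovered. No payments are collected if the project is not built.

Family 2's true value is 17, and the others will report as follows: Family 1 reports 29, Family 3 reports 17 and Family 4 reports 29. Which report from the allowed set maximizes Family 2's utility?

5

Report 5: project built, pays 5, utility 17 - 5 = 12.
Report 6: project built, pays 6, utility 17 - 6 = 11.
Report 17: project built, pays 17, utility 17 - 17 = 0.
Report 21: project built, pays 21, utility 17 - 21 = -4.
Report 29: project built, pays 25, utility 17 - 25 = -8.
The best choice is 5 with utility 12.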